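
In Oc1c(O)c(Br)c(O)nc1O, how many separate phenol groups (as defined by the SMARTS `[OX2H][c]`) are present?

4

[OX2H][c] is the SMARTS for a phenol: a hydroxyl oxygen attached to an aromatic carbon.
The molecule carries 4 separate instances of a hydroxyl group (-OH) meeting every constraint; each maps to a distinct set of atoms, giving 4 matches.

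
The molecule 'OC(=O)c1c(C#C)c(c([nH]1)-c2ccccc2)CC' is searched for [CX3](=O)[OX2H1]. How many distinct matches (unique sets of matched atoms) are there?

[CX3](=O)[OX2H1] is the SMARTS for a carboxylic acid: an sp2 carbon double-bonded to O and single-bonded to an -OH oxygen.
Exactly one fragment in the molecule meets all constraints, giving 1 match.

1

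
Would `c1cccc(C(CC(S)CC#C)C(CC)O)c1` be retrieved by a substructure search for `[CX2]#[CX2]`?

The pattern [CX2]#[CX2] describes a carbon-carbon triple bond — an alkyne.
The molecule carries an ethynyl group (-C#CH), whose atoms satisfy every constraint of the query, so the pattern matches.

Yes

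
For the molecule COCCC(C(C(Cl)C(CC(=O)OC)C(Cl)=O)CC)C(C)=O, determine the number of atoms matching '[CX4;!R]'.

The query [CX4;!R] means: aliphatic carbon with four total connections, not in a ring.
Check the 22 heavy atoms by environment: 12× C (X4, acyclic) → match; 2× Cl (X1, acyclic) → no; 3× C (X3, acyclic) → no; 3× O (X1, acyclic) → no; 2× O (X2, acyclic) → no.
That gives 12 matching atoms.

12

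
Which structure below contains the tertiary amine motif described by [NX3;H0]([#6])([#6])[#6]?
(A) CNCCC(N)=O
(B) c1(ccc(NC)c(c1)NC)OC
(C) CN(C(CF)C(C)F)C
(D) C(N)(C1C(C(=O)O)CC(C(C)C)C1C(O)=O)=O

C

[NX3;H0]([#6])([#6])[#6] describes a trivalent nitrogen with no H, bonded to three carbons (a tertiary amine).
(A) has a primary amide (-C(=O)NH2) but the amide nitrogen has H2 and only one carbon neighbour.
(B) has an N-methylamino group (-NHCH3) but the nitrogen still has one H (H1), not H0.
(C) contains a dimethylamino group (-N(CH3)2), which satisfies every atom and bond constraint.
(D) has a primary amide (-C(=O)NH2) but the amide nitrogen has H2 and only one carbon neighbour.
So the answer is (C).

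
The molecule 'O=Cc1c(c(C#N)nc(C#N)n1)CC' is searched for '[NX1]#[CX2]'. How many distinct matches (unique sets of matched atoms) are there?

2

[NX1]#[CX2] is the SMARTS for a nitrile: a nitrogen triple-bonded to a two-connected carbon.
The molecule carries 2 separate instances of a nitrile (-C#N) meeting every constraint; each maps to a distinct set of atoms, giving 2 matches.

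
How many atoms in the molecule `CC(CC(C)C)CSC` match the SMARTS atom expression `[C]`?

8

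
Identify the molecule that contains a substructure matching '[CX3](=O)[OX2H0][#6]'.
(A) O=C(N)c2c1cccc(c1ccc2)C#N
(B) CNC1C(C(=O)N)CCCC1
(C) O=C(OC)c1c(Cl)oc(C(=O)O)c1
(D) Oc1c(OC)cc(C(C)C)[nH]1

[CX3](=O)[OX2H0][#6] describes a carbonyl carbon bonded to an oxygen that is itself bonded to carbon (no H on that O) (an ester).
(A) has a primary amide (-C(=O)NH2) but the carbonyl is bonded to N, not to an O-C linkage.
(B) has a primary amide (-C(=O)NH2) but the carbonyl is bonded to N, not to an O-C linkage.
(C) contains a methyl-ester group (-C(=O)OCH3), which satisfies every atom and bond constraint.
(D) has a methoxy ether (-OCH3) but the ether oxygen is not adjacent to a C=O carbon.
So the answer is (C).

C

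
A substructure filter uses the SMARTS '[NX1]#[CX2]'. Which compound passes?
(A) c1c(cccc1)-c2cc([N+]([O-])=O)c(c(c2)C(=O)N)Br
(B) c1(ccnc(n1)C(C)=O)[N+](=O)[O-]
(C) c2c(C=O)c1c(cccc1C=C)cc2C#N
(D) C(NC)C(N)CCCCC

[NX1]#[CX2] describes a nitrogen triple-bonded to a two-connected carbon (a nitrile).
(A) has a nitro group (-[N+](=O)[O-]) but there is no C#N triple bond.
(B) has a nitro group (-[N+](=O)[O-]) but there is no C#N triple bond.
(C) contains a nitrile (-C#N), which satisfies every atom and bond constraint.
(D) has a primary amino group (-NH2) but the nitrogen is NX3 (three connections), not NX1 triple-bonded.
So the answer is (C).

C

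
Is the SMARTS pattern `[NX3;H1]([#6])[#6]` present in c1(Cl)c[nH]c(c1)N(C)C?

No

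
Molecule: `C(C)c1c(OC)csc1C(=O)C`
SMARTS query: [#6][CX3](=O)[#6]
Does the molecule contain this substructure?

Yes

The pattern [#6][CX3](=O)[#6] describes a carbonyl carbon (no H) flanked by two carbons — a ketone.
The molecule carries an acetyl/ketone group (-C(=O)CH3), whose atoms satisfy every constraint of the query, so the pattern matches.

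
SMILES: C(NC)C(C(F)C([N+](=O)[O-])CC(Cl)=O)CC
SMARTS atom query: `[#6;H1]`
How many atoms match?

3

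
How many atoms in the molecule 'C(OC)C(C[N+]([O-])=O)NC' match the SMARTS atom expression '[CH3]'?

2

The query [CH3] means: aliphatic carbon with exactly three hydrogens.
Check the 10 heavy atoms by environment: 2× C (H2) → no; 1× C (H1) → no; 2× O (H0) → no; 2× C (H3) → match; 1× N (H1) → no; 1× N (charge +1, H0) → no; 1× O (charge -1, H0) → no.
That gives 2 matching atoms.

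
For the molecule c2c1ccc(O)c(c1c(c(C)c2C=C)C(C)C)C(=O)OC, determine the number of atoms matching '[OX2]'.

2

The query [OX2] means: aliphatic oxygen with two total connections — ether, hydroxyl, or ester single-bond O.
Check the 21 heavy atoms by environment: 10× c (aromatic, X3) → no; 3× C (X3) → no; 1× O (X1) → no; 2× O (X2) → match; 5× C (X4) → no.
That gives 2 matching atoms.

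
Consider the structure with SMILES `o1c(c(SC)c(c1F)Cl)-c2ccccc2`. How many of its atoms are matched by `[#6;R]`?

10

The query [#6;R] means: carbon that is part of a ring.
Check the 15 heavy atoms by environment: 1× o (aromatic, in 5-ring) → no; 4× c (aromatic, in 5-ring) → match; 6× c (aromatic, in 6-ring) → match; 1× F (acyclic) → no; 1× Cl (acyclic) → no; 1× S (acyclic) → no; 1× C (acyclic) → no.
Summing the matching environments: 4 + 6 = 10 matching atoms.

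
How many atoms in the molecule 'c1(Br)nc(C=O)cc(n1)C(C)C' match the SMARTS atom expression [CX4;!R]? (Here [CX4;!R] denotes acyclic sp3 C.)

The query [CX4;!R] means: aliphatic carbon with four total connections, not in a ring.
Check the 12 heavy atoms by environment: 2× n (aromatic, X2, in 6-ring) → no; 4× c (aromatic, X3, in 6-ring) → no; 1× C (X3, acyclic) → no; 1× O (X1, acyclic) → no; 1× Br (X1, acyclic) → no; 3× C (X4, acyclic) → match.
That gives 3 matching atoms.

3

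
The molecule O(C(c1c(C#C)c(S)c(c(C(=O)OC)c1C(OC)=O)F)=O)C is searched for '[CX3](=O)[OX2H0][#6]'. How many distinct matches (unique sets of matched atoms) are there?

3

[CX3](=O)[OX2H0][#6] is the SMARTS for an ester: a carbonyl carbon bonded to an oxygen that is itself bonded to carbon (no H on that O).
The molecule carries 3 separate instances of a methyl-ester group (-C(=O)OCH3) meeting every constraint; each maps to a distinct set of atoms, giving 3 matches.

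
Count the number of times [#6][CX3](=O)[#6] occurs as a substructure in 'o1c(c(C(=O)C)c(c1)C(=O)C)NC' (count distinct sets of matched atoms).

[#6][CX3](=O)[#6] is the SMARTS for a ketone: a carbonyl carbon (no H) flanked by two carbons.
The molecule carries 2 separate instances of an acetyl/ketone group (-C(=O)CH3) meeting every constraint; each maps to a distinct set of atoms, giving 2 matches.

2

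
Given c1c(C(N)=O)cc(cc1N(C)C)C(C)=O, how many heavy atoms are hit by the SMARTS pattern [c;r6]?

6

The query [c;r6] means: aromatic carbon that belongs to a six-membered ring.
Check the 15 heavy atoms by environment: 6× c (aromatic, in 6-ring) → match; 5× C (acyclic) → no; 2× O (acyclic) → no; 2× N (acyclic) → no.
That gives 6 matching atoms.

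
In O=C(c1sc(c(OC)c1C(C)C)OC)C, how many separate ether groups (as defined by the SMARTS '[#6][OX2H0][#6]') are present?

[#6][OX2H0][#6] is the SMARTS for an ether: an aliphatic oxygen bridging two carbons with no H on the oxygen.
The molecule carries 2 separate instances of a methoxy ether (-OCH3) meeting every constraint; each maps to a distinct set of atoms, giving 2 matches.

2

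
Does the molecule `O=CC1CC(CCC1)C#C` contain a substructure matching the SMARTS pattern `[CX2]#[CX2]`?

Yes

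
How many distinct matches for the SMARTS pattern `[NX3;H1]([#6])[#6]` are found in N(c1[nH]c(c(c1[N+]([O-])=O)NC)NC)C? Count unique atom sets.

3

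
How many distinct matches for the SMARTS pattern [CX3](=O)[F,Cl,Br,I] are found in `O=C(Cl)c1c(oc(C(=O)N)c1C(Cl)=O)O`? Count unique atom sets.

2

[CX3](=O)[F,Cl,Br,I] is the SMARTS for an acyl halide: a carbonyl carbon bonded to a halogen.
The molecule carries 2 separate instances of an acyl chloride (-C(=O)Cl) meeting every constraint; each maps to a distinct set of atoms, giving 2 matches.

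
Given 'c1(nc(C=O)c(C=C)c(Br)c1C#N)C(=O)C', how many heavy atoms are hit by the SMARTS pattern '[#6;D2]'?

3

Check the 16 heavy atoms by environment: 1× n (aromatic, D2) → no; 5× c (aromatic, D3) → no; 1× Br (D1) → no; 3× C (D2) → match; 2× O (D1) → no; 1× C (D3) → no; 2× C (D1) → no; 1× N (D1) → no.
That gives 3 matching atoms.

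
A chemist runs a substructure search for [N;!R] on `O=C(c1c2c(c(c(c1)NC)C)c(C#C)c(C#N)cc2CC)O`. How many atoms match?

2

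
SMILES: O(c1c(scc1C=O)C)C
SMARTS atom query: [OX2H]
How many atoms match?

0

The query [OX2H] means: aliphatic oxygen with two connections, one of which is H — an -OH oxygen.
Check the 10 heavy atoms by environment: 1× s (aromatic, H0, X2) → no; 3× c (aromatic, H0, X3) → no; 1× c (aromatic, H1, X3) → no; 1× C (H1, X3) → no; 1× O (H0, X1) → no; 1× O (H0, X2) → no; 2× C (H3, X4) → no.
No environment satisfies the query, so 0 matching atoms.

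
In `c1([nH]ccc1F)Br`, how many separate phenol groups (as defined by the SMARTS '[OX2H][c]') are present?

0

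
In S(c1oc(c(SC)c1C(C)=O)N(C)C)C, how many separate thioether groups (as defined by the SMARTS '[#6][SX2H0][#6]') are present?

2

[#6][SX2H0][#6] is the SMARTS for a thioether: an aliphatic sulfur bridging two carbons with no H on the sulfur.
The molecule carries 2 separate instances of a methylthio ether (-SCH3) meeting every constraint; each maps to a distinct set of atoms, giving 2 matches.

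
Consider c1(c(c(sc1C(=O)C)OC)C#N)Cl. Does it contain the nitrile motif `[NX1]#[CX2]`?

Yes

The pattern [NX1]#[CX2] describes a nitrogen triple-bonded to a two-connected carbon — a nitrile.
The molecule carries a nitrile (-C#N), whose atoms satisfy every constraint of the query, so the pattern matches.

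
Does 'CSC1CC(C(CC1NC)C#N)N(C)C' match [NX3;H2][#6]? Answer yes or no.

No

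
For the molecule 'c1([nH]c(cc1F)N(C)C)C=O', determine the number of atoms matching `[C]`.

3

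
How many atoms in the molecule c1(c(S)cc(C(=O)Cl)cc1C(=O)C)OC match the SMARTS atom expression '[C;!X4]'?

The query [C;!X4] means: aliphatic carbon that does not have four total connections.
Check the 15 heavy atoms by environment: 6× c (aromatic, X3) → no; 2× C (X3) → match; 2× O (X1) → no; 2× C (X4) → no; 1× Cl (X1) → no; 1× S (X2) → no; 1× O (X2) → no.
That gives 2 matching atoms.

2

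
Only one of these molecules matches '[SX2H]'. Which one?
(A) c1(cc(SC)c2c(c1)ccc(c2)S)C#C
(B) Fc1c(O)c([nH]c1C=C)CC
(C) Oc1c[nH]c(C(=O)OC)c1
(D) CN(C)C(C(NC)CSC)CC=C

[SX2H] describes an aliphatic sulfur with two connections, one being H (a thiol).
(A) contains a thiol (-SH), which satisfies every atom and bond constraint.
(B) has a hydroxyl group (-OH) but it is an -OH, not an -SH.
(C) has a hydroxyl group (-OH) but it is an -OH, not an -SH.
(D) has a methylthio ether (-SCH3) but the sulfur has H0 (bonded to two carbons), not H1.
So the answer is (A).

A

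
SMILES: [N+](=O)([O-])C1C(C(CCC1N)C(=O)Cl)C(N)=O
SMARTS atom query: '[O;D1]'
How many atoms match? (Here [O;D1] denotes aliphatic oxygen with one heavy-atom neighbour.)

The query [O;D1] means: aliphatic oxygen bonded to exactly one heavy atom.
Check the 16 heavy atoms by environment: 2× C (D2) → no; 6× C (D3) → no; 2× N (D1) → no; 3× O (D1) → match; 1× Cl (D1) → no; 1× N (charge +1, D3) → no; 1× O (charge -1, D1) → match.
Summing the matching environments: 3 + 1 = 4 matching atoms.

4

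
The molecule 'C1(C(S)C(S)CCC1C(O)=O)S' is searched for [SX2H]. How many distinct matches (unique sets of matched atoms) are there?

3

[SX2H] is the SMARTS for a thiol: an aliphatic sulfur with two connections, one being H.
The molecule carries 3 separate instances of a thiol (-SH) meeting every constraint; each maps to a distinct set of atoms, giving 3 matches.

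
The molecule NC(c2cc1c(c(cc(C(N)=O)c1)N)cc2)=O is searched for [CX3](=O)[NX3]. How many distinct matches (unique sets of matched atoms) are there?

2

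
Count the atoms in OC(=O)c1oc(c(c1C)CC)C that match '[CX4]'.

4

The query [CX4] means: C with X4: aliphatic carbon with exactly 4 total connections (bonds + H).
Check the 12 heavy atoms by environment: 1× o (aromatic, X2) → no; 4× c (aromatic, X3) → no; 4× C (X4) → match; 1× C (X3) → no; 1× O (X1) → no; 1× O (X2) → no.
That gives 4 matching atoms.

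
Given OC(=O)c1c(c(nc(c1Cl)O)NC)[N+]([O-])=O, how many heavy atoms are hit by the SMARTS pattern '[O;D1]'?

5

Check the 16 heavy atoms by environment: 1× n (aromatic, D2) → no; 5× c (aromatic, D3) → no; 1× N (D2) → no; 1× C (D1) → no; 4× O (D1) → match; 1× N (charge +1, D3) → no; 1× O (charge -1, D1) → match; 1× C (D3) → no; 1× Cl (D1) → no.
Summing the matching environments: 4 + 1 = 5 matching atoms.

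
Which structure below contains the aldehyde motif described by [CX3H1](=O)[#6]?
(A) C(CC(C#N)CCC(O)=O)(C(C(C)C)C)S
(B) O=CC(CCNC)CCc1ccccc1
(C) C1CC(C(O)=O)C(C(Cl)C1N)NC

B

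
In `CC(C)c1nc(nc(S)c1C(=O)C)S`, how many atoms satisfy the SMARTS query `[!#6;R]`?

2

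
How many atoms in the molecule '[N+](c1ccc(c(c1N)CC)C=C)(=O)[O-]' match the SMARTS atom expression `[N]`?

The query [N] means: uppercase N matches aliphatic (non-aromatic) nitrogen only.
Check the 14 heavy atoms by environment: 6× c (aromatic) → no; 4× C → no; 1× N → match; 1× N (charge +1) → match; 1× O (charge -1) → no; 1× O → no.
Summing the matching environments: 1 + 1 = 2 matching atoms.

2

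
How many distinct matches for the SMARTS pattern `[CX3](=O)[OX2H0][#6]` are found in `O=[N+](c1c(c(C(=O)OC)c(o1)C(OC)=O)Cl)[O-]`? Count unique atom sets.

2

[CX3](=O)[OX2H0][#6] is the SMARTS for an ester: a carbonyl carbon bonded to an oxygen that is itself bonded to carbon (no H on that O).
The molecule carries 2 separate instances of a methyl-ester group (-C(=O)OCH3) meeting every constraint; each maps to a distinct set of atoms, giving 2 matches.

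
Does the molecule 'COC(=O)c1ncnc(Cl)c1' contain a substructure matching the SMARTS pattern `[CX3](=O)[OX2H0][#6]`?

The pattern [CX3](=O)[OX2H0][#6] describes a carbonyl carbon bonded to an oxygen that is itself bonded to carbon (no H on that O) — an ester.
The molecule carries a methyl-ester group (-C(=O)OCH3), whose atoms satisfy every constraint of the query, so the pattern matches.

Yes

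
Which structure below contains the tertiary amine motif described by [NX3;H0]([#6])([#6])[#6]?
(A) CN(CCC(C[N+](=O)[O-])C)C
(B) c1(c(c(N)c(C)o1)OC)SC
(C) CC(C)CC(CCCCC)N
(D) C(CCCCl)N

A

[NX3;H0]([#6])([#6])[#6] describes a trivalent nitrogen with no H, bonded to three carbons (a tertiary amine).
(A) contains a dimethylamino group (-N(CH3)2), which satisfies every atom and bond constraint.
(B) has a primary amino group (-NH2) but the nitrogen has H2, not H0 with three carbons.
(C) has a primary amino group (-NH2) but the nitrogen has H2, not H0 with three carbons.
(D) has a primary amino group (-NH2) but the nitrogen has H2, not H0 with three carbons.
So the answer is (A).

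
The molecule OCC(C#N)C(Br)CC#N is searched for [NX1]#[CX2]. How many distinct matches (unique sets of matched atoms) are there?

2

[NX1]#[CX2] is the SMARTS for a nitrile: a nitrogen triple-bonded to a two-connected carbon.
The molecule carries 2 separate instances of a nitrile (-C#N) meeting every constraint; each maps to a distinct set of atoms, giving 2 matches.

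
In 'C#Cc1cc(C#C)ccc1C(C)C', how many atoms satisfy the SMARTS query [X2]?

The query [X2] means: any atom with exactly two total connections (bonds + H).
Check the 13 heavy atoms by environment: 6× c (aromatic, X3) → no; 4× C (X2) → match; 3× C (X4) → no.
That gives 4 matching atoms.

4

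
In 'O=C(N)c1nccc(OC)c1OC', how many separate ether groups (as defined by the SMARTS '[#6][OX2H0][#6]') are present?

[#6][OX2H0][#6] is the SMARTS for an ether: an aliphatic oxygen bridging two carbons with no H on the oxygen.
The molecule carries 2 separate instances of a methoxy ether (-OCH3) meeting every constraint; each maps to a distinct set of atoms, giving 2 matches.

2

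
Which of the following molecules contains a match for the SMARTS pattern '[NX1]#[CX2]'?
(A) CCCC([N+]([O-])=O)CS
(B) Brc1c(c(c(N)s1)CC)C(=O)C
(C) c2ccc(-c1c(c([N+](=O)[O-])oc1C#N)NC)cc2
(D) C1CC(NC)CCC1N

C

[NX1]#[CX2] describes a nitrogen triple-bonded to a two-connected carbon (a nitrile).
(A) has a nitro group (-[N+](=O)[O-]) but there is no C#N triple bond.
(B) has a primary amino group (-NH2) but the nitrogen is NX3 (three connections), not NX1 triple-bonded.
(C) contains a nitrile (-C#N), which satisfies every atom and bond constraint.
(D) has a primary amino group (-NH2) but the nitrogen is NX3 (three connections), not NX1 triple-bonded.
So the answer is (C).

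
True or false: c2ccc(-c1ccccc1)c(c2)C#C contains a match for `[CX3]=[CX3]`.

False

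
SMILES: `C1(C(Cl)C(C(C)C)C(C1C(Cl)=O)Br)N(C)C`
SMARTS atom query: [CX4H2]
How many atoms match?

0

Check the 16 heavy atoms by environment: 6× C (H1, X4) → no; 1× N (H0, X3) → no; 4× C (H3, X4) → no; 1× C (H0, X3) → no; 1× O (H0, X1) → no; 2× Cl (H0, X1) → no; 1× Br (H0, X1) → no.
No environment satisfies the query, so 0 matching atoms.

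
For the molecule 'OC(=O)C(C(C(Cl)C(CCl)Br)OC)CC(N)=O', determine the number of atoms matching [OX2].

2

The query [OX2] means: aliphatic oxygen with two total connections — ether, hydroxyl, or ester single-bond O.
Check the 17 heavy atoms by environment: 7× C (X4) → no; 2× C (X3) → no; 2× O (X1) → no; 2× O (X2) → match; 1× N (X3) → no; 2× Cl (X1) → no; 1× Br (X1) → no.
That gives 2 matching atoms.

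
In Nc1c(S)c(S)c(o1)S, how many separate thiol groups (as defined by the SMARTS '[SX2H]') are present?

[SX2H] is the SMARTS for a thiol: an aliphatic sulfur with two connections, one being H.
The molecule carries 3 separate instances of a thiol (-SH) meeting every constraint; each maps to a distinct set of atoms, giving 3 matches.

3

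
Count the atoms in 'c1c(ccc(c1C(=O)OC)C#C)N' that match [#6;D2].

Check the 13 heavy atoms by environment: 3× c (aromatic, D2) → match; 3× c (aromatic, D3) → no; 1× C (D2) → match; 2× C (D1) → no; 1× N (D1) → no; 1× C (D3) → no; 1× O (D1) → no; 1× O (D2) → no.
Summing the matching environments: 3 + 1 = 4 matching atoms.

4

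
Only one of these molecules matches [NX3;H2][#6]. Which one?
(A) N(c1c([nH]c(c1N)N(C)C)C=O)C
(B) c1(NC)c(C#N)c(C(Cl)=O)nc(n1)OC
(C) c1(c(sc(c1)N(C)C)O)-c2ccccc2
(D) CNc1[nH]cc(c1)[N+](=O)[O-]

A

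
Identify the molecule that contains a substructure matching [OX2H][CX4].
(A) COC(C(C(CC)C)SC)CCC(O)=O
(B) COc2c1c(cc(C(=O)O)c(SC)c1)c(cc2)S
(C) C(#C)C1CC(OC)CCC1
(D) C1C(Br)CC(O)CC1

[OX2H][CX4] describes a hydroxyl oxygen bound to an sp3 (X4) carbon (an aliphatic alcohol).
(A) has a carboxylic acid group (-C(=O)OH) but the -OH is on a CX3 carbonyl carbon, not a CX4 carbon.
(B) has a carboxylic acid group (-C(=O)OH) but the -OH is on a CX3 carbonyl carbon, not a CX4 carbon.
(C) has a methoxy ether (-OCH3) but the oxygen has H0 (ether), not H1.
(D) contains a hydroxyl group (-OH), which satisfies every atom and bond constraint.
So the answer is (D).

D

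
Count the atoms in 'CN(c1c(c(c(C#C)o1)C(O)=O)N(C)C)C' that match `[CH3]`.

4

Check the 16 heavy atoms by environment: 1× o (aromatic, H0) → no; 4× c (aromatic, H0) → no; 2× N (H0) → no; 4× C (H3) → match; 2× C (H0) → no; 1× O (H0) → no; 1× O (H1) → no; 1× C (H1) → no.
That gives 4 matching atoms.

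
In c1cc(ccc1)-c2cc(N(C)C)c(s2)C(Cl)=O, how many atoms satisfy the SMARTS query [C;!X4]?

1

The query [C;!X4] means: aliphatic carbon that does not have four total connections.
Check the 17 heavy atoms by environment: 1× s (aromatic, X2) → no; 10× c (aromatic, X3) → no; 1× C (X3) → match; 1× O (X1) → no; 1× Cl (X1) → no; 1× N (X3) → no; 2× C (X4) → no.
That gives 1 matching atom.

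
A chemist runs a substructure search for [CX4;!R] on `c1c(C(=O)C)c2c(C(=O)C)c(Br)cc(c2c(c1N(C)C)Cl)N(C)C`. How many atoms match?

Check the 24 heavy atoms by environment: 10× c (aromatic, X3, in 6-ring) → no; 2× C (X3, acyclic) → no; 2× O (X1, acyclic) → no; 6× C (X4, acyclic) → match; 2× N (X3, acyclic) → no; 1× Br (X1, acyclic) → no; 1× Cl (X1, acyclic) → no.
That gives 6 matching atoms.

6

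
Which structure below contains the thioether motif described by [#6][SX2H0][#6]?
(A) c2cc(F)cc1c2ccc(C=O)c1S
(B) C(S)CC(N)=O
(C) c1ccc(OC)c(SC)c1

[#6][SX2H0][#6] describes an aliphatic sulfur bridging two carbons with no H on the sulfur (a thioether).
(A) has a thiol (-SH) but the sulfur has H1, not H0 bridging two carbons.
(B) has a thiol (-SH) but the sulfur has H1, not H0 bridging two carbons.
(C) contains a methylthio ether (-SCH3), which satisfies every atom and bond constraint.
So the answer is (C).

C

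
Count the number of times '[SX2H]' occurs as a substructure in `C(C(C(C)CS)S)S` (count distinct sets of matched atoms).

[SX2H] is the SMARTS for a thiol: an aliphatic sulfur with two connections, one being H.
The molecule carries 3 separate instances of a thiol (-SH) meeting every constraint; each maps to a distinct set of atoms, giving 3 matches.

3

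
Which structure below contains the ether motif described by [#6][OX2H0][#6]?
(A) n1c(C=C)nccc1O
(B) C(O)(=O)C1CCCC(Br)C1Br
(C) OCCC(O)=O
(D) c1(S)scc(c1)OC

[#6][OX2H0][#6] describes an aliphatic oxygen bridging two carbons with no H on the oxygen (an ether).
(A) has a hydroxyl group (-OH) but the oxygen has H1, not H0 bridging two carbons.
(B) has a carboxylic acid group (-C(=O)OH) but the -OH oxygen has H1; the =O is OX1, not OX2.
(C) has a hydroxyl group (-OH) but the oxygen has H1, not H0 bridging two carbons.
(D) contains a methoxy ether (-OCH3), which satisfies every atom and bond constraint.
So the answer is (D).

D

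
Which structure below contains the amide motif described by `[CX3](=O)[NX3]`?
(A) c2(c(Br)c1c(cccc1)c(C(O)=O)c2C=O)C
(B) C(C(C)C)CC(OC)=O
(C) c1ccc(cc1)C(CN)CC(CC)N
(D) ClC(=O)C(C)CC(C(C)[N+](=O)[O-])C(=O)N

D

[CX3](=O)[NX3] describes a carbonyl carbon bonded to a trivalent nitrogen (an amide).
(A) has a carboxylic acid group (-C(=O)OH) but the carbonyl is bonded to O, not to an NX3 nitrogen.
(B) has a methyl-ester group (-C(=O)OCH3) but the carbonyl is bonded to O, not to an NX3 nitrogen.
(C) has a primary amino group (-NH2) but the -NH2 is not attached to a carbonyl carbon.
(D) contains a primary amide (-C(=O)NH2), which satisfies every atom and bond constraint.
So the answer is (D).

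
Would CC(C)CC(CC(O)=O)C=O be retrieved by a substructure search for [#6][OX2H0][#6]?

No

The pattern [#6][OX2H0][#6] describes an aliphatic oxygen bridging two carbons with no H on the oxygen — an ether.
The closest candidate here is a carboxylic acid group (-C(=O)OH), but the -OH oxygen has H1; the =O is OX1, not OX2. No other fragment satisfies the full query, so there is no match.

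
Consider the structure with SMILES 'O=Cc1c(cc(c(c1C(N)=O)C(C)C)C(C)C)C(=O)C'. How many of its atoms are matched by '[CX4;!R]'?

Check the 20 heavy atoms by environment: 6× c (aromatic, X3, in 6-ring) → no; 7× C (X4, acyclic) → match; 3× C (X3, acyclic) → no; 3× O (X1, acyclic) → no; 1× N (X3, acyclic) → no.
That gives 7 matching atoms.

7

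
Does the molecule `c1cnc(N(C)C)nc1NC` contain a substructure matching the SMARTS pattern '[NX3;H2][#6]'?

No

The pattern [NX3;H2][#6] describes a trivalent nitrogen with two H attached to carbon — a primary amine.
The closest candidate here is an N-methylamino group (-NHCH3), but the nitrogen bears two carbons and only one H (H1), not H2. No other fragment satisfies the full query, so there is no match.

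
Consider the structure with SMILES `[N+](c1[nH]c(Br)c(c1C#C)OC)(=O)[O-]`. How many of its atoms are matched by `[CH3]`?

1

The query [CH3] means: aliphatic carbon with exactly three hydrogens.
Check the 13 heavy atoms by environment: 1× n (aromatic, H1) → no; 4× c (aromatic, H0) → no; 1× N (charge +1, H0) → no; 1× O (charge -1, H0) → no; 2× O (H0) → no; 1× Br (H0) → no; 1× C (H0) → no; 1× C (H1) → no; 1× C (H3) → match.
That gives 1 matching atom.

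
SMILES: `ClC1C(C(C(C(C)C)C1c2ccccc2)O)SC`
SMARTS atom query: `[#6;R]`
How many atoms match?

11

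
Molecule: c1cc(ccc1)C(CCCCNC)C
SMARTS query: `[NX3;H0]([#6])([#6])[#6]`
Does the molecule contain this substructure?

The pattern [NX3;H0]([#6])([#6])[#6] describes a trivalent nitrogen with no H, bonded to three carbons — a tertiary amine.
The closest candidate here is an N-methylamino group (-NHCH3), but the nitrogen still has one H (H1), not H0. No other fragment satisfies the full query, so there is no match.

No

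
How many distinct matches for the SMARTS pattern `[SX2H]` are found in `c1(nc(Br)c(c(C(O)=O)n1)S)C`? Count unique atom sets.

1

[SX2H] is the SMARTS for a thiol: an aliphatic sulfur with two connections, one being H.
Exactly one fragment in the molecule meets all constraints, giving 1 match.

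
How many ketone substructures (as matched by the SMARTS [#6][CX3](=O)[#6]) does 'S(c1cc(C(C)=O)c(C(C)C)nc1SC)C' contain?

1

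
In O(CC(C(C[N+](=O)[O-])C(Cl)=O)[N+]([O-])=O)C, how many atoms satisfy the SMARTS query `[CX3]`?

The query [CX3] means: C with X3: aliphatic carbon with exactly 3 total connections.
Check the 15 heavy atoms by environment: 5× C (X4) → no; 1× C (X3) → match; 3× O (X1) → no; 1× Cl (X1) → no; 1× O (X2) → no; 2× N (charge +1, X3) → no; 2× O (charge -1, X1) → no.
That gives 1 matching atom.

1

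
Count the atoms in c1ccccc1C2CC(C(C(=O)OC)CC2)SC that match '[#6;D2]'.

8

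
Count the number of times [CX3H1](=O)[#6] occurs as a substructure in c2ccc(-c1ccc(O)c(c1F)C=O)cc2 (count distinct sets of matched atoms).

1

[CX3H1](=O)[#6] is the SMARTS for an aldehyde: an sp2 carbon with one H, double-bonded to O and single-bonded to carbon.
Exactly one fragment in the molecule meets all constraints, giving 1 match.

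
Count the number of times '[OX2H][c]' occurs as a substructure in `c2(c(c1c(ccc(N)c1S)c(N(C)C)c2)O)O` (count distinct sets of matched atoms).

2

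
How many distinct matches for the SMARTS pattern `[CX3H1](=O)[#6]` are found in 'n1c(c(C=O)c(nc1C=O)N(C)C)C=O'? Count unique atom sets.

3

[CX3H1](=O)[#6] is the SMARTS for an aldehyde: an sp2 carbon with one H, double-bonded to O and single-bonded to carbon.
The molecule carries 3 separate instances of an aldehyde (-CHO) meeting every constraint; each maps to a distinct set of atoms, giving 3 matches.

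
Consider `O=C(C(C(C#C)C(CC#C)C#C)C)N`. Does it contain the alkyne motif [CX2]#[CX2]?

Yes

The pattern [CX2]#[CX2] describes a carbon-carbon triple bond — an alkyne.
The molecule carries an ethynyl group (-C#CH), whose atoms satisfy every constraint of the query, so the pattern matches.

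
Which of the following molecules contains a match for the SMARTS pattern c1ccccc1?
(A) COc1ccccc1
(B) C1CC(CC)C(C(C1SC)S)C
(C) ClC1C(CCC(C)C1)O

A

c1ccccc1 describes six aromatic carbons in a ring (a benzene ring).
(A) contains the required atom environment, so the pattern matches.
(B) has a methyl group (-CH3) but no six-membered all-carbon aromatic ring is present.
(C) has a methyl group (-CH3) but no six-membered all-carbon aromatic ring is present.
So the answer is (A).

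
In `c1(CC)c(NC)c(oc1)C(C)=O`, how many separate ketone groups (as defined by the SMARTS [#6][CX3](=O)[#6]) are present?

1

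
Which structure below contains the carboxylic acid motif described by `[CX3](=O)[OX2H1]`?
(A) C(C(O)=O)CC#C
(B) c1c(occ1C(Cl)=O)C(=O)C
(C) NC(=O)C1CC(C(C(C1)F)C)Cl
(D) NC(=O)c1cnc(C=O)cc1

A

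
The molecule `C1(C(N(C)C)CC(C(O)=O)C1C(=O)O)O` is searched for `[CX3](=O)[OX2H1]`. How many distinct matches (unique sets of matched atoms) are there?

[CX3](=O)[OX2H1] is the SMARTS for a carboxylic acid: an sp2 carbon double-bonded to O and single-bonded to an -OH oxygen.
The molecule carries 2 separate instances of a carboxylic acid group (-C(=O)OH) meeting every constraint; each maps to a distinct set of atoms, giving 2 matches.

2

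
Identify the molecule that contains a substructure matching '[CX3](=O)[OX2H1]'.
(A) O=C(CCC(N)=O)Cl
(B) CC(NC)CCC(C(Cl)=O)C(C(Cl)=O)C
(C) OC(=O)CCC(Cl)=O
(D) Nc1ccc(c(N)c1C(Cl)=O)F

C

[CX3](=O)[OX2H1] describes an sp2 carbon double-bonded to O and single-bonded to an -OH oxygen (a carboxylic acid).
(A) has an acyl chloride (-C(=O)Cl) but the carbonyl is bonded to Cl, not to an -OH oxygen.
(B) has an acyl chloride (-C(=O)Cl) but the carbonyl is bonded to Cl, not to an -OH oxygen.
(C) contains a carboxylic acid group (-C(=O)OH), which satisfies every atom and bond constraint.
(D) has an acyl chloride (-C(=O)Cl) but the carbonyl is bonded to Cl, not to an -OH oxygen.
So the answer is (C).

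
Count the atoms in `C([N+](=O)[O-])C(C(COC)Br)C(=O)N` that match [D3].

4

The query [D3] means: atom with exactly three heavy-atom neighbours.
Check the 13 heavy atoms by environment: 2× C (D2) → no; 3× C (D3) → match; 1× O (D2) → no; 1× C (D1) → no; 2× O (D1) → no; 1× N (D1) → no; 1× Br (D1) → no; 1× N (charge +1, D3) → match; 1× O (charge -1, D1) → no.
Summing the matching environments: 3 + 1 = 4 matching atoms.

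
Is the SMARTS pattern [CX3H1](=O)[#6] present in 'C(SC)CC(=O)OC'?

No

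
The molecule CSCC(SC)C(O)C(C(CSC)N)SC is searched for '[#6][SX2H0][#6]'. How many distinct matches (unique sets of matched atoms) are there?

4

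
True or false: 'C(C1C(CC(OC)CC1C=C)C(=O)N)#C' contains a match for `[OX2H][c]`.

The pattern [OX2H][c] describes a hydroxyl oxygen attached to an aromatic carbon — a phenol.
The closest candidate here is a methoxy ether (-OCH3), but the oxygen has H0, not H1. No other fragment satisfies the full query, so there is no match.

False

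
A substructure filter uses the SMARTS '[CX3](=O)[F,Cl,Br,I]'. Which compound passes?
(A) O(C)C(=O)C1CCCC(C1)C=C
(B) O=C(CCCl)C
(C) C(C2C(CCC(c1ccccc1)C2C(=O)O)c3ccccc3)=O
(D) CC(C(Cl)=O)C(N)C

[CX3](=O)[F,Cl,Br,I] describes a carbonyl carbon bonded to a halogen (an acyl halide).
(A) has a methyl-ester group (-C(=O)OCH3) but the carbonyl is bonded to -O-C, not to a halogen.
(B) has a chloro substituent but the Cl is not on a carbonyl carbon.
(C) has a carboxylic acid group (-C(=O)OH) but the carbonyl is bonded to -OH, not to a halogen.
(D) contains an acyl chloride (-C(=O)Cl), which satisfies every atom and bond constraint.
So the answer is (D).

D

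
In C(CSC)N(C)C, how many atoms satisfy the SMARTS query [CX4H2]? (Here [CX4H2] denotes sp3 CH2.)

2

The query [CX4H2] means: sp3 carbon (X4) with exactly two hydrogens.
Check the 7 heavy atoms by environment: 2× C (H2, X4) → match; 1× S (H0, X2) → no; 3× C (H3, X4) → no; 1× N (H0, X3) → no.
That gives 2 matching atoms.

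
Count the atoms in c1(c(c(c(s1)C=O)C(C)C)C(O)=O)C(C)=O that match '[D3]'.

The query [D3] means: atom with exactly three heavy-atom neighbours.
Check the 16 heavy atoms by environment: 1× s (aromatic, D2) → no; 4× c (aromatic, D3) → match; 3× C (D3) → match; 4× O (D1) → no; 3× C (D1) → no; 1× C (D2) → no.
Summing the matching environments: 4 + 3 = 7 matching atoms.

7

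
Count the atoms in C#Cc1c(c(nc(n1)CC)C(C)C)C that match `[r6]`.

6

The query [r6] means: r6 matches atoms in a six-membered ring.
Check the 14 heavy atoms by environment: 2× n (aromatic, in 6-ring) → match; 4× c (aromatic, in 6-ring) → match; 8× C (acyclic) → no.
Summing the matching environments: 2 + 4 = 6 matching atoms.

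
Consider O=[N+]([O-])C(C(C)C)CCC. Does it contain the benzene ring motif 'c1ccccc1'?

No

The pattern c1ccccc1 describes six aromatic carbons in a ring — a benzene ring.
The closest candidate here is a methyl group (-CH3), but no six-membered all-carbon aromatic ring is present. No other fragment satisfies the full query, so there is no match.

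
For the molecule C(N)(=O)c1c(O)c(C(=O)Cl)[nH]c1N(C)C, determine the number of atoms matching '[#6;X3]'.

6

The query [#6;X3] means: any carbon (aromatic or not) with three total connections.
Check the 15 heavy atoms by environment: 1× n (aromatic, X3) → no; 4× c (aromatic, X3) → match; 2× C (X3) → match; 2× O (X1) → no; 1× Cl (X1) → no; 2× N (X3) → no; 2× C (X4) → no; 1× O (X2) → no.
Summing the matching environments: 4 + 2 = 6 matching atoms.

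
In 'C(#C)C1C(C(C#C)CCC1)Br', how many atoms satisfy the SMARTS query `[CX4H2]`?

3

The query [CX4H2] means: sp3 carbon (X4) with exactly two hydrogens.
Check the 11 heavy atoms by environment: 3× C (H1, X4) → no; 3× C (H2, X4) → match; 2× C (H0, X2) → no; 2× C (H1, X2) → no; 1× Br (H0, X1) → no.
That gives 3 matching atoms.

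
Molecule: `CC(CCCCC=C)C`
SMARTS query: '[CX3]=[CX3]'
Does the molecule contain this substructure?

The pattern [CX3]=[CX3] describes a non-aromatic C=C double bond between two sp2 carbons — an alkene.
The molecule carries a vinyl group (-CH=CH2), whose atoms satisfy every constraint of the query, so the pattern matches.

Yes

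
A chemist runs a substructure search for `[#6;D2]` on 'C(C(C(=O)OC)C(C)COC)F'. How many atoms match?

2

The query [#6;D2] means: any carbon bonded to exactly two heavy atoms.
Check the 12 heavy atoms by environment: 2× C (D2) → match; 3× C (D3) → no; 1× F (D1) → no; 3× C (D1) → no; 2× O (D2) → no; 1× O (D1) → no.
That gives 2 matching atoms.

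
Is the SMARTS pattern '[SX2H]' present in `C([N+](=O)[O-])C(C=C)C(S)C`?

The pattern [SX2H] describes an aliphatic sulfur with two connections, one being H — a thiol.
The molecule carries a thiol (-SH), whose atoms satisfy every constraint of the query, so the pattern matches.

Yes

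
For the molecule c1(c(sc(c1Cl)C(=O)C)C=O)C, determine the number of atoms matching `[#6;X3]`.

The query [#6;X3] means: any carbon (aromatic or not) with three total connections.
Check the 12 heavy atoms by environment: 1× s (aromatic, X2) → no; 4× c (aromatic, X3) → match; 2× C (X4) → no; 2× C (X3) → match; 2× O (X1) → no; 1× Cl (X1) → no.
Summing the matching environments: 4 + 2 = 6 matching atoms.

6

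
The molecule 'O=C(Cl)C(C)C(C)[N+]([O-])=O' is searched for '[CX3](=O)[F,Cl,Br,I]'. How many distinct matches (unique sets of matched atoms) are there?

[CX3](=O)[F,Cl,Br,I] is the SMARTS for an acyl halide: a carbonyl carbon bonded to a halogen.
Exactly one fragment in the molecule meets all constraints, giving 1 match.

1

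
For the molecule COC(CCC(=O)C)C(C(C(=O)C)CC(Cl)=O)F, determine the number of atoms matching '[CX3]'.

The query [CX3] means: C with X3: aliphatic carbon with exactly 3 total connections.
Check the 18 heavy atoms by environment: 9× C (X4) → no; 1× O (X2) → no; 3× C (X3) → match; 3× O (X1) → no; 1× F (X1) → no; 1× Cl (X1) → no.
That gives 3 matching atoms.

3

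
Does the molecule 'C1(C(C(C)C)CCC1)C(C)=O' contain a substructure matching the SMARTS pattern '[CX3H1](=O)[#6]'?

The pattern [CX3H1](=O)[#6] describes an sp2 carbon with one H, double-bonded to O and single-bonded to carbon — an aldehyde.
The closest candidate here is an acetyl/ketone group (-C(=O)CH3), but the carbonyl carbon has H0 (two carbon neighbours), not H1. No other fragment satisfies the full query, so there is no match.

No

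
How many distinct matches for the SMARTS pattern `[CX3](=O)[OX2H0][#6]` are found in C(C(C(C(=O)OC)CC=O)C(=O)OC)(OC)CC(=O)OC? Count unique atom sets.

3

[CX3](=O)[OX2H0][#6] is the SMARTS for an ester: a carbonyl carbon bonded to an oxygen that is itself bonded to carbon (no H on that O).
The molecule carries 3 separate instances of a methyl-ester group (-C(=O)OCH3) meeting every constraint; each maps to a distinct set of atoms, giving 3 matches.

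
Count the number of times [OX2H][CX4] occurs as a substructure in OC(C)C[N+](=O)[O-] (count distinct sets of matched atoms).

[OX2H][CX4] is the SMARTS for an aliphatic alcohol: a hydroxyl oxygen bound to an sp3 (X4) carbon.
Exactly one fragment in the molecule meets all constraints, giving 1 match.

1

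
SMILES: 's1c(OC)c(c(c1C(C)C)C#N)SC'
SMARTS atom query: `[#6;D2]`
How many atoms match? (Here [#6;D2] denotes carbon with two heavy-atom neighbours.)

1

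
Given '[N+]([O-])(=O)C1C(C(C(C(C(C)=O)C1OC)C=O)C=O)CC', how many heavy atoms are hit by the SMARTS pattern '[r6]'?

6

The query [r6] means: r6 matches atoms in a six-membered ring.
Check the 20 heavy atoms by environment: 6× C (in 6-ring) → match; 7× C (acyclic) → no; 5× O (acyclic) → no; 1× N (charge +1, acyclic) → no; 1× O (charge -1, acyclic) → no.
That gives 6 matching atoms.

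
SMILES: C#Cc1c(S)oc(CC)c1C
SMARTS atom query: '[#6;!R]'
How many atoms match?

5

The query [#6;!R] means: carbon not in any ring.
Check the 11 heavy atoms by environment: 1× o (aromatic, in 5-ring) → no; 4× c (aromatic, in 5-ring) → no; 1× S (acyclic) → no; 5× C (acyclic) → match.
That gives 5 matching atoms.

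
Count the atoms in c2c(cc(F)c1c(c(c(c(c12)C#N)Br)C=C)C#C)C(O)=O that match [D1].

7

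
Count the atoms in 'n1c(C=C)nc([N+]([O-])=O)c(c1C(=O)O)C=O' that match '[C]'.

4

The query [C] means: uppercase C matches aliphatic (non-aromatic) carbon only.
Check the 16 heavy atoms by environment: 2× n (aromatic) → no; 4× c (aromatic) → no; 1× N (charge +1) → no; 1× O (charge -1) → no; 4× O → no; 4× C → match.
That gives 4 matching atoms.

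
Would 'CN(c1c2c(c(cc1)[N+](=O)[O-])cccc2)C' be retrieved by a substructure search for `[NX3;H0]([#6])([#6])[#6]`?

Yes

The pattern [NX3;H0]([#6])([#6])[#6] describes a trivalent nitrogen with no H, bonded to three carbons — a tertiary amine.
The molecule carries a dimethylamino group (-N(CH3)2), whose atoms satisfy every constraint of the query, so the pattern matches.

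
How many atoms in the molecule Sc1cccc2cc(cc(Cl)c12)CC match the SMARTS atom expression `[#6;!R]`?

2

Check the 14 heavy atoms by environment: 10× c (aromatic, in 6-ring) → no; 2× C (acyclic) → match; 1× Cl (acyclic) → no; 1× S (acyclic) → no.
That gives 2 matching atoms.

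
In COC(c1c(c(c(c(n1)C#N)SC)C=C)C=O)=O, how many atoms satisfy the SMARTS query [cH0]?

The query [cH0] means: aromatic carbon with no attached hydrogen (substituted or ring-fusion).
Check the 18 heavy atoms by environment: 1× n (aromatic, H0) → no; 5× c (aromatic, H0) → match; 2× C (H0) → no; 1× N (H0) → no; 3× O (H0) → no; 2× C (H3) → no; 2× C (H1) → no; 1× C (H2) → no; 1× S (H0) → no.
That gives 5 matching atoms.

5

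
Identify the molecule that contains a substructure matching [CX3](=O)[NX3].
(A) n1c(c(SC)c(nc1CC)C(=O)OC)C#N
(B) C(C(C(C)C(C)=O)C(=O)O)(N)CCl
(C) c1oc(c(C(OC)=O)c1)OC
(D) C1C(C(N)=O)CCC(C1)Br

D

[CX3](=O)[NX3] describes a carbonyl carbon bonded to a trivalent nitrogen (an amide).
(A) has a methyl-ester group (-C(=O)OCH3) but the carbonyl is bonded to O, not to an NX3 nitrogen.
(B) has a primary amino group (-NH2) but the -NH2 is not attached to a carbonyl carbon.
(C) has a methyl-ester group (-C(=O)OCH3) but the carbonyl is bonded to O, not to an NX3 nitrogen.
(D) contains a primary amide (-C(=O)NH2), which satisfies every atom and bond constraint.
So the answer is (D).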